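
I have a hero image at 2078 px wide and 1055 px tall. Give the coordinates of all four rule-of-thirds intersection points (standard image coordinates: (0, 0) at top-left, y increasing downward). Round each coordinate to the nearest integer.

(693, 352), (1385, 352), (693, 703), (1385, 703)

One third of 2078 is 692.67; one third of 1055 is 351.67.
Vertical third lines at x = 693 and x = 1385; horizontal third lines at y = 352 and y = 703.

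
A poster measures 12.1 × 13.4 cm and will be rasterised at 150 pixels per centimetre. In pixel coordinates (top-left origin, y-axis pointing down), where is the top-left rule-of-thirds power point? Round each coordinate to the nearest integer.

In pixels the canvas is 12.1 × 150 = 1815 wide and 13.4 × 150 = 2010 tall.
The top-left point is one-third across and one-third down:
x = 1 × 1815/3 ≈ 605; y = 1 × 2010/3 ≈ 670.

(605, 670)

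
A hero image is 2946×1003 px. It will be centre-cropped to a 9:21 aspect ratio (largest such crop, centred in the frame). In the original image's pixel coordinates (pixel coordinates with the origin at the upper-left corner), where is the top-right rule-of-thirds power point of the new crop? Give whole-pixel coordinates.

x = 1545 px, y = 334 px

2946/1003 > 9/21, so the 9:21 crop keeps the full height 1003 and trims width to 1003 × 9/21 = 429.86 px.
Left offset = (2946 − 429.86)/2 = 1258.07 px; top offset = 0.
Top-right is two-thirds across and one-third down within the crop:
x = 1258.07 + 2 × 429.86/3 ≈ 1545; y = 0.00 + 1 × 1003.00/3 ≈ 334.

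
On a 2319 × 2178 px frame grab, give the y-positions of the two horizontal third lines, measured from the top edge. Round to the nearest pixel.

2178 / 3 = 726, so the horizontal lines sit at one and two thirds of 2178.

726 px and 1452 px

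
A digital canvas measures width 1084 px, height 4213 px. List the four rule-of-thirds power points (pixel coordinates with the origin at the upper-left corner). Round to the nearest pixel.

One third of 1084 is 361.33; one third of 4213 is 1404.33.
Vertical third lines at x = 361 and x = 723; horizontal third lines at y = 1404 and y = 2809.

(361, 1404), (723, 1404), (361, 2809), (723, 2809)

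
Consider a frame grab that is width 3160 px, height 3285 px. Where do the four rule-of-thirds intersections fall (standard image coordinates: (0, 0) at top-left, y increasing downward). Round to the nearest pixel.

One third of 3160 is 1053.33; one third of 3285 is 1095.
Vertical third lines at x = 1053 and x = 2107; horizontal third lines at y = 1095 and y = 2190.

(1053, 1095), (2107, 1095), (1053, 2190), (2107, 2190)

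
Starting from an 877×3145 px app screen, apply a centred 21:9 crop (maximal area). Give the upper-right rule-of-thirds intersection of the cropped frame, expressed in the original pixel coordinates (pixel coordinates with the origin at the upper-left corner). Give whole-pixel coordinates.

x = 585 px, y = 1510 px

877/3145 < 21/9, so the 21:9 crop keeps the full width 877 and trims height to 877 × 9/21 = 375.86 px.
Top offset = (3145 − 375.86)/2 = 1384.57 px; left offset = 0.
Upper-right is two-thirds across and one-third down within the crop:
x = 0.00 + 2 × 877.00/3 ≈ 585; y = 1384.57 + 1 × 375.86/3 ≈ 1510.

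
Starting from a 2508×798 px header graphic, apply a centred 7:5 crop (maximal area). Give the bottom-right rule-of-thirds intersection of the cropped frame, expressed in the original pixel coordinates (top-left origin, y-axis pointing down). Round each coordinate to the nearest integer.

2508/798 > 7/5, so the 7:5 crop keeps the full height 798 and trims width to 798 × 7/5 = 1117.20 px.
Left offset = (2508 − 1117.20)/2 = 695.40 px; top offset = 0.
Bottom-right is two-thirds across and two-thirds down within the crop:
x = 695.40 + 2 × 1117.20/3 ≈ 1440; y = 0.00 + 2 × 798.00/3 ≈ 532.

(1440, 532)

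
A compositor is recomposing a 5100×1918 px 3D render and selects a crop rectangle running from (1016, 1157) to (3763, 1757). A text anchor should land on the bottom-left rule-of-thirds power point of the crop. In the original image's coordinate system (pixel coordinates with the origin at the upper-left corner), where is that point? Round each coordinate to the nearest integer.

x = 1932 px, y = 1557 px

Crop width = 3763 − 1016 = 2747 px; one third is 915.67 px.
Crop height = 1757 − 1157 = 600 px; one third is 200.00 px.
The bottom-left point is one-third across and two-thirds down within the crop:
x = 1016 + 1 × 915.67 ≈ 1932; y = 1157 + 2 × 200.00 ≈ 1557.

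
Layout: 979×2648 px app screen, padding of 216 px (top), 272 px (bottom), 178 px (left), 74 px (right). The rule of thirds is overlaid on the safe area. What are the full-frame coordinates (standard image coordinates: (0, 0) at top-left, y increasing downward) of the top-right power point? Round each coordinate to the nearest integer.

Content width = 979 − 178 − 74 = 727 px; content height = 2648 − 216 − 272 = 2160 px.
Top-right is two-thirds across and one-third down within the safe area.
x = 178 + 2 × 727/3 = 178 + 484.67 ≈ 663
y = 216 + 1 × 2160/3 = 216 + 720.00 ≈ 936

(663, 936)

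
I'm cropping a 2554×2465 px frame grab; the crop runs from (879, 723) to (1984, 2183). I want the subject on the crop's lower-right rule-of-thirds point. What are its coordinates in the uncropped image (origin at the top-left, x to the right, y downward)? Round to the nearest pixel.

Crop width = 1984 − 879 = 1105 px; one third is 368.33 px.
Crop height = 2183 − 723 = 1460 px; one third is 486.67 px.
The lower-right point is two-thirds across and two-thirds down within the crop:
x = 879 + 2 × 368.33 ≈ 1616; y = 723 + 2 × 486.67 ≈ 1696.

x = 1616 px, y = 1696 px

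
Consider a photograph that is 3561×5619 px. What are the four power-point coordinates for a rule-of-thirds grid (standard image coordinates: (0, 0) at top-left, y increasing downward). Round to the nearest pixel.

(1187, 1873), (2374, 1873), (1187, 3746), (2374, 3746)

One third of 3561 is 1187; one third of 5619 is 1873.
Vertical third lines at x = 1187 and x = 2374; horizontal third lines at y = 1873 and y = 3746.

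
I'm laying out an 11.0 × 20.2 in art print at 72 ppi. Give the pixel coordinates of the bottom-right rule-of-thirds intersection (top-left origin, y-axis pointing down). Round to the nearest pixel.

x = 528 px, y = 970 px

In pixels the canvas is 11.0 × 72 = 792 wide and 20.2 × 72 = 1454.4 tall.
The bottom-right point is two-thirds across and two-thirds down:
x = 2 × 792/3 ≈ 528; y = 2 × 1454.4/3 ≈ 970.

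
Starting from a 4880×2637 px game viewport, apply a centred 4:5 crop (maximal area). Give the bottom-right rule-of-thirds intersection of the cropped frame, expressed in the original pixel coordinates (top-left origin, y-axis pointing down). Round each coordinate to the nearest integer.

4880/2637 > 4/5, so the 4:5 crop keeps the full height 2637 and trims width to 2637 × 4/5 = 2109.60 px.
Left offset = (4880 − 2109.60)/2 = 1385.20 px; top offset = 0.
Bottom-right is two-thirds across and two-thirds down within the crop:
x = 1385.20 + 2 × 2109.60/3 ≈ 2792; y = 0.00 + 2 × 2637.00/3 ≈ 1758.

(2792, 1758)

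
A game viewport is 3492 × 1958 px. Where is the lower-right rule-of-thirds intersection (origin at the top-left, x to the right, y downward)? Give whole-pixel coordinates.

(2328, 1305)

The lower-right point sits two-thirds of the way across and two-thirds of the way down.
x = 2 × 3492/3 ≈ 2328; y = 2 × 1958/3 ≈ 1305.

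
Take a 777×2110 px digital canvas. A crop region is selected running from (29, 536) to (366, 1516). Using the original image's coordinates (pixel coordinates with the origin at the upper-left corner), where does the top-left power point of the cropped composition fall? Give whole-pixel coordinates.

Crop width = 366 − 29 = 337 px; one third is 112.33 px.
Crop height = 1516 − 536 = 980 px; one third is 326.67 px.
The top-left point is one-third across and one-third down within the crop:
x = 29 + 1 × 112.33 ≈ 141; y = 536 + 1 × 326.67 ≈ 863.

x = 141 px, y = 863 px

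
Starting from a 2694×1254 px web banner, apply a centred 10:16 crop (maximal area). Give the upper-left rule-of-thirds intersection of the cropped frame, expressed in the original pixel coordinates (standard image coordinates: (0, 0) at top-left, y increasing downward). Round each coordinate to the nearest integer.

x = 1216 px, y = 418 px

2694/1254 > 10/16, so the 10:16 crop keeps the full height 1254 and trims width to 1254 × 10/16 = 783.75 px.
Left offset = (2694 − 783.75)/2 = 955.12 px; top offset = 0.
Upper-left is one-third across and one-third down within the crop:
x = 955.12 + 1 × 783.75/3 ≈ 1216; y = 0.00 + 1 × 1254.00/3 ≈ 418.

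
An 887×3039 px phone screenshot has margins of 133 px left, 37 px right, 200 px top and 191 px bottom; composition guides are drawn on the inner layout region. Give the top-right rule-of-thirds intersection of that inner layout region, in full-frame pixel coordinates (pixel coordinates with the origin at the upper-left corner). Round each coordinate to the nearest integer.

(611, 1083)

Content width = 887 − 133 − 37 = 717 px; content height = 3039 − 200 − 191 = 2648 px.
Top-right is two-thirds across and one-third down within the inner layout region.
x = 133 + 2 × 717/3 = 133 + 478.00 ≈ 611
y = 200 + 1 × 2648/3 = 200 + 882.67 ≈ 1083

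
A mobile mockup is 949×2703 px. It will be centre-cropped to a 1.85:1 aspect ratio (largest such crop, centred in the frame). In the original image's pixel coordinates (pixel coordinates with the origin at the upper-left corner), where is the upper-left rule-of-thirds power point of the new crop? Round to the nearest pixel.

x = 316 px, y = 1266 px

949/2703 < 1.85/1, so the 1.85:1 crop keeps the full width 949 and trims height to 949 × 1/1.85 = 512.97 px.
Top offset = (2703 − 512.97)/2 = 1095.01 px; left offset = 0.
Upper-left is one-third across and one-third down within the crop:
x = 0.00 + 1 × 949.00/3 ≈ 316; y = 1095.01 + 1 × 512.97/3 ≈ 1266.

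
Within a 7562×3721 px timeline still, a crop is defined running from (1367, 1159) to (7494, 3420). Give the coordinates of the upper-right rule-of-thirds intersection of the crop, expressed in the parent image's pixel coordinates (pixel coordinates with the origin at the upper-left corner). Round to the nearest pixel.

Crop width = 7494 − 1367 = 6127 px; one third is 2042.33 px.
Crop height = 3420 − 1159 = 2261 px; one third is 753.67 px.
The upper-right point is two-thirds across and one-third down within the crop:
x = 1367 + 2 × 2042.33 ≈ 5452; y = 1159 + 1 × 753.67 ≈ 1913.

x = 5452 px, y = 1913 px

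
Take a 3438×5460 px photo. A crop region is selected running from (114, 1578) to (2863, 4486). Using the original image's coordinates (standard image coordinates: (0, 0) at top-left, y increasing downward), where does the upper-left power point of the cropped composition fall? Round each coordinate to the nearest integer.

Crop width = 2863 − 114 = 2749 px; one third is 916.33 px.
Crop height = 4486 − 1578 = 2908 px; one third is 969.33 px.
The upper-left point is one-third across and one-third down within the crop:
x = 114 + 1 × 916.33 ≈ 1030; y = 1578 + 1 × 969.33 ≈ 2547.

x = 1030 px, y = 2547 px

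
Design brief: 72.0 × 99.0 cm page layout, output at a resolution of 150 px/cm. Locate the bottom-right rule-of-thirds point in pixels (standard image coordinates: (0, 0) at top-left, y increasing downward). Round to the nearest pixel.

(7200, 9900)

In pixels the canvas is 72.0 × 150 = 10800 wide and 99.0 × 150 = 14850 tall.
The bottom-right point is two-thirds across and two-thirds down:
x = 2 × 10800/3 ≈ 7200; y = 2 × 14850/3 ≈ 9900.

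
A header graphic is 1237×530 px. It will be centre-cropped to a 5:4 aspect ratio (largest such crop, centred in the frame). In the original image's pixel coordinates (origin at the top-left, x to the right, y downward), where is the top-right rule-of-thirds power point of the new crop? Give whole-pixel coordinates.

1237/530 > 5/4, so the 5:4 crop keeps the full height 530 and trims width to 530 × 5/4 = 662.50 px.
Left offset = (1237 − 662.50)/2 = 287.25 px; top offset = 0.
Top-right is two-thirds across and one-third down within the crop:
x = 287.25 + 2 × 662.50/3 ≈ 729; y = 0.00 + 1 × 530.00/3 ≈ 177.

(729, 177)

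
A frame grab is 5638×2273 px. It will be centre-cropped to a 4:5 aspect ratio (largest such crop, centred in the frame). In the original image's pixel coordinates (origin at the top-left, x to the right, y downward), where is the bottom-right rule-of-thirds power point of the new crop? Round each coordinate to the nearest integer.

x = 3122 px, y = 1515 px

5638/2273 > 4/5, so the 4:5 crop keeps the full height 2273 and trims width to 2273 × 4/5 = 1818.40 px.
Left offset = (5638 − 1818.40)/2 = 1909.80 px; top offset = 0.
Bottom-right is two-thirds across and two-thirds down within the crop:
x = 1909.80 + 2 × 1818.40/3 ≈ 3122; y = 0.00 + 2 × 2273.00/3 ≈ 1515.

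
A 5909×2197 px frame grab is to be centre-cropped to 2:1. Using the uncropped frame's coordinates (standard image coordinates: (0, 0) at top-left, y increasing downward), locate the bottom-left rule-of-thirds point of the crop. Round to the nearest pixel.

x = 2222 px, y = 1465 px

5909/2197 > 2/1, so the 2:1 crop keeps the full height 2197 and trims width to 2197 × 2/1 = 4394.00 px.
Left offset = (5909 − 4394.00)/2 = 757.50 px; top offset = 0.
Bottom-left is one-third across and two-thirds down within the crop:
x = 757.50 + 1 × 4394.00/3 ≈ 2222; y = 0.00 + 2 × 2197.00/3 ≈ 1465.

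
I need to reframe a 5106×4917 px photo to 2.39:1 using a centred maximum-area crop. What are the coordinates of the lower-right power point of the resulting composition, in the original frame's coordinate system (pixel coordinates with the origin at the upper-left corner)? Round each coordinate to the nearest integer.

(3404, 2815)

5106/4917 < 2.39/1, so the 2.39:1 crop keeps the full width 5106 and trims height to 5106 × 1/2.39 = 2136.40 px.
Top offset = (4917 − 2136.40)/2 = 1390.30 px; left offset = 0.
Lower-right is two-thirds across and two-thirds down within the crop:
x = 0.00 + 2 × 5106.00/3 ≈ 3404; y = 1390.30 + 2 × 2136.40/3 ≈ 2815.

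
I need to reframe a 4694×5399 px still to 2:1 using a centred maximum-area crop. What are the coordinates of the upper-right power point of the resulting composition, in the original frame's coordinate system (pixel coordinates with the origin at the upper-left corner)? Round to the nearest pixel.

4694/5399 < 2/1, so the 2:1 crop keeps the full width 4694 and trims height to 4694 × 1/2 = 2347.00 px.
Top offset = (5399 − 2347.00)/2 = 1526.00 px; left offset = 0.
Upper-right is two-thirds across and one-third down within the crop:
x = 0.00 + 2 × 4694.00/3 ≈ 3129; y = 1526.00 + 1 × 2347.00/3 ≈ 2308.

(3129, 2308)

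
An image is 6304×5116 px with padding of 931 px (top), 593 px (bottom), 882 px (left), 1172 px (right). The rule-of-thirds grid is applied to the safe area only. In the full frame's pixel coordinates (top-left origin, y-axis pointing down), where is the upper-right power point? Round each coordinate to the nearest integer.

Content width = 6304 − 882 − 1172 = 4250 px; content height = 5116 − 931 − 593 = 3592 px.
Upper-right is two-thirds across and one-third down within the safe area.
x = 882 + 2 × 4250/3 = 882 + 2833.33 ≈ 3715
y = 931 + 1 × 3592/3 = 931 + 1197.33 ≈ 2128

(3715, 2128)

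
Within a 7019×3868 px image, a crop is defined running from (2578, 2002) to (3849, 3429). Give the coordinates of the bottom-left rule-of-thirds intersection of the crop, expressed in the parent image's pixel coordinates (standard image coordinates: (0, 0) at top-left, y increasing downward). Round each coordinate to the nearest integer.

Crop width = 3849 − 2578 = 1271 px; one third is 423.67 px.
Crop height = 3429 − 2002 = 1427 px; one third is 475.67 px.
The bottom-left point is one-third across and two-thirds down within the crop:
x = 2578 + 1 × 423.67 ≈ 3002; y = 2002 + 2 × 475.67 ≈ 2953.

(3002, 2953)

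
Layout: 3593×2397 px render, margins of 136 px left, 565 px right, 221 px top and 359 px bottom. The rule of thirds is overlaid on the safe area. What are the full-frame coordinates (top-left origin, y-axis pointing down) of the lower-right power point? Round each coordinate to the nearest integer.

Content width = 3593 − 136 − 565 = 2892 px; content height = 2397 − 221 − 359 = 1817 px.
Lower-right is two-thirds across and two-thirds down within the safe area.
x = 136 + 2 × 2892/3 = 136 + 1928.00 ≈ 2064
y = 221 + 2 × 1817/3 = 221 + 1211.33 ≈ 1432

(2064, 1432)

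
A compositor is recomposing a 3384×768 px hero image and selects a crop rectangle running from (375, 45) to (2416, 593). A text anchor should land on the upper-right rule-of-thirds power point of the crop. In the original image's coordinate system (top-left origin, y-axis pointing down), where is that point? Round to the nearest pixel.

Crop width = 2416 − 375 = 2041 px; one third is 680.33 px.
Crop height = 593 − 45 = 548 px; one third is 182.67 px.
The upper-right point is two-thirds across and one-third down within the crop:
x = 375 + 2 × 680.33 ≈ 1736; y = 45 + 1 × 182.67 ≈ 228.

(1736, 228)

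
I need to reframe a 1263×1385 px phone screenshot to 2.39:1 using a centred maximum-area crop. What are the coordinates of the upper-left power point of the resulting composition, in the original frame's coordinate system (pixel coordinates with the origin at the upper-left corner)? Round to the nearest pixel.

1263/1385 < 2.39/1, so the 2.39:1 crop keeps the full width 1263 and trims height to 1263 × 1/2.39 = 528.45 px.
Top offset = (1385 − 528.45)/2 = 428.27 px; left offset = 0.
Upper-left is one-third across and one-third down within the crop:
x = 0.00 + 1 × 1263.00/3 ≈ 421; y = 428.27 + 1 × 528.45/3 ≈ 604.

(421, 604)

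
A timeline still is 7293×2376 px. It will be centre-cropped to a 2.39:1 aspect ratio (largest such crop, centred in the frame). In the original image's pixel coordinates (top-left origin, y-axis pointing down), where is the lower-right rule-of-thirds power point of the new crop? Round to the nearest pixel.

(4593, 1584)

7293/2376 > 2.39/1, so the 2.39:1 crop keeps the full height 2376 and trims width to 2376 × 2.39/1 = 5678.64 px.
Left offset = (7293 − 5678.64)/2 = 807.18 px; top offset = 0.
Lower-right is two-thirds across and two-thirds down within the crop:
x = 807.18 + 2 × 5678.64/3 ≈ 4593; y = 0.00 + 2 × 2376.00/3 ≈ 1584.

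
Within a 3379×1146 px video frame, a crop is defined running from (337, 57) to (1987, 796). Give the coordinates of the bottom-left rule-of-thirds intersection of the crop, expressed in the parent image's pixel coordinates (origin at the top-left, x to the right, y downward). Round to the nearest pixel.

Crop width = 1987 − 337 = 1650 px; one third is 550.00 px.
Crop height = 796 − 57 = 739 px; one third is 246.33 px.
The bottom-left point is one-third across and two-thirds down within the crop:
x = 337 + 1 × 550.00 ≈ 887; y = 57 + 2 × 246.33 ≈ 550.

x = 887 px, y = 550 px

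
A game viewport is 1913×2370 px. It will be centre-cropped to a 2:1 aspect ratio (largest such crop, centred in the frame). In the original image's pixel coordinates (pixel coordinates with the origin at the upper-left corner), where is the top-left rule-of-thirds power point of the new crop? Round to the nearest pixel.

1913/2370 < 2/1, so the 2:1 crop keeps the full width 1913 and trims height to 1913 × 1/2 = 956.50 px.
Top offset = (2370 − 956.50)/2 = 706.75 px; left offset = 0.
Top-left is one-third across and one-third down within the crop:
x = 0.00 + 1 × 1913.00/3 ≈ 638; y = 706.75 + 1 × 956.50/3 ≈ 1026.

x = 638 px, y = 1026 px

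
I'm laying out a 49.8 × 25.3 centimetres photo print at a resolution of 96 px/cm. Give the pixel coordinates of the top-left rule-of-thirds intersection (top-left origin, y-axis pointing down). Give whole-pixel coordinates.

In pixels the canvas is 49.8 × 96 = 4780.8 wide and 25.3 × 96 = 2428.8 tall.
The top-left point is one-third across and one-third down:
x = 1 × 4780.8/3 ≈ 1594; y = 1 × 2428.8/3 ≈ 810.

x = 1594 px, y = 810 px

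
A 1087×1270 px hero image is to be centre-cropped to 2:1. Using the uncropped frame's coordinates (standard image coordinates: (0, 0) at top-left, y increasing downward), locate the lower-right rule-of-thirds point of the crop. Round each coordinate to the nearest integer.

(725, 726)

1087/1270 < 2/1, so the 2:1 crop keeps the full width 1087 and trims height to 1087 × 1/2 = 543.50 px.
Top offset = (1270 − 543.50)/2 = 363.25 px; left offset = 0.
Lower-right is two-thirds across and two-thirds down within the crop:
x = 0.00 + 2 × 1087.00/3 ≈ 725; y = 363.25 + 2 × 543.50/3 ≈ 726.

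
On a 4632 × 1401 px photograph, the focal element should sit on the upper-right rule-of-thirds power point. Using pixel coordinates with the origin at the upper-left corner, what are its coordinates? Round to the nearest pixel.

The upper-right point sits two-thirds of the way across and one-third of the way down.
x = 2 × 4632/3 ≈ 3088; y = 1 × 1401/3 ≈ 467.

x = 3088 px, y = 467 px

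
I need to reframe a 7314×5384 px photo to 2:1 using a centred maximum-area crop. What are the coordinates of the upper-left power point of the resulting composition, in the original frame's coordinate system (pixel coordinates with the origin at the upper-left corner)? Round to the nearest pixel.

(2438, 2083)

7314/5384 < 2/1, so the 2:1 crop keeps the full width 7314 and trims height to 7314 × 1/2 = 3657.00 px.
Top offset = (5384 − 3657.00)/2 = 863.50 px; left offset = 0.
Upper-left is one-third across and one-third down within the crop:
x = 0.00 + 1 × 7314.00/3 ≈ 2438; y = 863.50 + 1 × 3657.00/3 ≈ 2083.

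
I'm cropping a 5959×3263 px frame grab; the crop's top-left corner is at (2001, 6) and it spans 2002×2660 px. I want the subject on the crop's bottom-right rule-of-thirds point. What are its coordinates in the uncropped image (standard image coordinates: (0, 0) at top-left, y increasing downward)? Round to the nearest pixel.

(3336, 1779)

One third of the crop width 2002 is 667.33 px.
One third of the crop height 2660 is 886.67 px.
The bottom-right point is two-thirds across and two-thirds down within the crop:
x = 2001 + 2 × 667.33 ≈ 3336; y = 6 + 2 × 886.67 ≈ 1779.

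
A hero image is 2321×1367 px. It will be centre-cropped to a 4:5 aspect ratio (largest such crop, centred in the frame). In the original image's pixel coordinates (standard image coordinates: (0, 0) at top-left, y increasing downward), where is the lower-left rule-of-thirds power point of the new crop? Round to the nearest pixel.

2321/1367 > 4/5, so the 4:5 crop keeps the full height 1367 and trims width to 1367 × 4/5 = 1093.60 px.
Left offset = (2321 − 1093.60)/2 = 613.70 px; top offset = 0.
Lower-left is one-third across and two-thirds down within the crop:
x = 613.70 + 1 × 1093.60/3 ≈ 978; y = 0.00 + 2 × 1367.00/3 ≈ 911.

(978, 911)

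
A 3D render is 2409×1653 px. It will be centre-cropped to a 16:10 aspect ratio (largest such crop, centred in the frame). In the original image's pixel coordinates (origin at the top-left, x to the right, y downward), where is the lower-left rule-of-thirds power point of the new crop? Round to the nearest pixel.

2409/1653 < 16/10, so the 16:10 crop keeps the full width 2409 and trims height to 2409 × 10/16 = 1505.62 px.
Top offset = (1653 − 1505.62)/2 = 73.69 px; left offset = 0.
Lower-left is one-third across and two-thirds down within the crop:
x = 0.00 + 1 × 2409.00/3 ≈ 803; y = 73.69 + 2 × 1505.62/3 ≈ 1077.

x = 803 px, y = 1077 px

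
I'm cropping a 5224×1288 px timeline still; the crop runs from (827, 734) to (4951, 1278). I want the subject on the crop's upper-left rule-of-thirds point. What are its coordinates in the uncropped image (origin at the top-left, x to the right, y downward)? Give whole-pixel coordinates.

x = 2202 px, y = 915 px

Crop width = 4951 − 827 = 4124 px; one third is 1374.67 px.
Crop height = 1278 − 734 = 544 px; one third is 181.33 px.
The upper-left point is one-third across and one-third down within the crop:
x = 827 + 1 × 1374.67 ≈ 2202; y = 734 + 1 × 181.33 ≈ 915.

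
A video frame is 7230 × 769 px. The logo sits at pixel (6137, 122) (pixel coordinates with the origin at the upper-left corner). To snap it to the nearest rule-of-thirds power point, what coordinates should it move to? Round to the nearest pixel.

Third lines: x ∈ {2410, 4820}, y ∈ {256, 513}.
6137 is closer to x = 4820; 122 is closer to y = 256.
So the nearest intersection is the upper-right power point.

x = 4820 px, y = 256 px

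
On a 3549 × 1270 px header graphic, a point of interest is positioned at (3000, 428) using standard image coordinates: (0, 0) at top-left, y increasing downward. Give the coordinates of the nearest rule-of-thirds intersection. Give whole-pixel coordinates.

(2366, 423)

Third lines: x ∈ {1183, 2366}, y ∈ {423, 847}.
3000 is closer to x = 2366; 428 is closer to y = 423.
So the nearest intersection is the upper-right power point.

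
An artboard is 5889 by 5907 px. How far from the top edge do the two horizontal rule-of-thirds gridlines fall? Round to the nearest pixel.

5907 / 3 = 1969, so the horizontal lines sit at one and two thirds of 5907.

y = 1969 px and y = 3938 px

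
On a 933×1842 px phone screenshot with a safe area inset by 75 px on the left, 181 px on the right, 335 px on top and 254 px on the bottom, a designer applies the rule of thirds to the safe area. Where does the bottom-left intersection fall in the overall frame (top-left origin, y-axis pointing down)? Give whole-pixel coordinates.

(301, 1170)

Content width = 933 − 75 − 181 = 677 px; content height = 1842 − 335 − 254 = 1253 px.
Bottom-left is one-third across and two-thirds down within the safe area.
x = 75 + 1 × 677/3 = 75 + 225.67 ≈ 301
y = 335 + 2 × 1253/3 = 335 + 835.33 ≈ 1170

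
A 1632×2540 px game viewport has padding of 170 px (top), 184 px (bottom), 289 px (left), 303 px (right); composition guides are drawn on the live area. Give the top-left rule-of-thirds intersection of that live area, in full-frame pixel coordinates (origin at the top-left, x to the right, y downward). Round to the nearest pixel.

x = 636 px, y = 899 px

Content width = 1632 − 289 − 303 = 1040 px; content height = 2540 − 170 − 184 = 2186 px.
Top-left is one-third across and one-third down within the live area.
x = 289 + 1 × 1040/3 = 289 + 346.67 ≈ 636
y = 170 + 1 × 2186/3 = 170 + 728.67 ≈ 899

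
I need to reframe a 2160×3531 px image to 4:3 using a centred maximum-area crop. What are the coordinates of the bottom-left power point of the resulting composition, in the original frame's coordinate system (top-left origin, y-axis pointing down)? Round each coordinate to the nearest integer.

2160/3531 < 4/3, so the 4:3 crop keeps the full width 2160 and trims height to 2160 × 3/4 = 1620.00 px.
Top offset = (3531 − 1620.00)/2 = 955.50 px; left offset = 0.
Bottom-left is one-third across and two-thirds down within the crop:
x = 0.00 + 1 × 2160.00/3 ≈ 720; y = 955.50 + 2 × 1620.00/3 ≈ 2036.

(720, 2036)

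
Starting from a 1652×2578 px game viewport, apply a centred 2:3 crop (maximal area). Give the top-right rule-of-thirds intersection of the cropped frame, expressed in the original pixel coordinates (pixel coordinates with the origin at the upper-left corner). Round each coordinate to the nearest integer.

(1101, 876)

1652/2578 < 2/3, so the 2:3 crop keeps the full width 1652 and trims height to 1652 × 3/2 = 2478.00 px.
Top offset = (2578 − 2478.00)/2 = 50.00 px; left offset = 0.
Top-right is two-thirds across and one-third down within the crop:
x = 0.00 + 2 × 1652.00/3 ≈ 1101; y = 50.00 + 1 × 2478.00/3 ≈ 876.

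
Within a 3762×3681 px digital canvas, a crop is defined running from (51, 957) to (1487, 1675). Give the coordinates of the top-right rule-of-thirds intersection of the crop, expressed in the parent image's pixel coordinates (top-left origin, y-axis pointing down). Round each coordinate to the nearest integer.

x = 1008 px, y = 1196 px

Crop width = 1487 − 51 = 1436 px; one third is 478.67 px.
Crop height = 1675 − 957 = 718 px; one third is 239.33 px.
The top-right point is two-thirds across and one-third down within the crop:
x = 51 + 2 × 478.67 ≈ 1008; y = 957 + 1 × 239.33 ≈ 1196.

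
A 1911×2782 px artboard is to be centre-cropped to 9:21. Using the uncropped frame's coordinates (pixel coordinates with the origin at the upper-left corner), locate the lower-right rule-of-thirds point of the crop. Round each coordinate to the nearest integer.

(1154, 1855)

1911/2782 > 9/21, so the 9:21 crop keeps the full height 2782 and trims width to 2782 × 9/21 = 1192.29 px.
Left offset = (1911 − 1192.29)/2 = 359.36 px; top offset = 0.
Lower-right is two-thirds across and two-thirds down within the crop:
x = 359.36 + 2 × 1192.29/3 ≈ 1154; y = 0.00 + 2 × 2782.00/3 ≈ 1855.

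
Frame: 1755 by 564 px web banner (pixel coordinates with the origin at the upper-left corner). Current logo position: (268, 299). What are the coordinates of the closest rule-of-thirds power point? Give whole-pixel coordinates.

(585, 376)

Third lines: x ∈ {585, 1170}, y ∈ {188, 376}.
268 is closer to x = 585; 299 is closer to y = 376.
So the nearest intersection is the lower-left power point.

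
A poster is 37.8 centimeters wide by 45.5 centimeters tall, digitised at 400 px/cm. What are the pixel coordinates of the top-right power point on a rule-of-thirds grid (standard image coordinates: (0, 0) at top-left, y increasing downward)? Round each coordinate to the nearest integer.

(10080, 6067)

In pixels the canvas is 37.8 × 400 = 15120 wide and 45.5 × 400 = 18200 tall.
The top-right point is two-thirds across and one-third down:
x = 2 × 15120/3 ≈ 10080; y = 1 × 18200/3 ≈ 6067.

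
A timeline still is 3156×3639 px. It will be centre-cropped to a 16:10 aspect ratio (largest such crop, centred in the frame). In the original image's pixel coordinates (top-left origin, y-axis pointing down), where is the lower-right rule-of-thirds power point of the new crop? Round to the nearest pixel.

3156/3639 < 16/10, so the 16:10 crop keeps the full width 3156 and trims height to 3156 × 10/16 = 1972.50 px.
Top offset = (3639 − 1972.50)/2 = 833.25 px; left offset = 0.
Lower-right is two-thirds across and two-thirds down within the crop:
x = 0.00 + 2 × 3156.00/3 ≈ 2104; y = 833.25 + 2 × 1972.50/3 ≈ 2148.

x = 2104 px, y = 2148 px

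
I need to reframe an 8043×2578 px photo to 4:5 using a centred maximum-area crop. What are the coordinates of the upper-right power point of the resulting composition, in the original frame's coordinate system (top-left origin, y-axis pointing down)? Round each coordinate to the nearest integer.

8043/2578 > 4/5, so the 4:5 crop keeps the full height 2578 and trims width to 2578 × 4/5 = 2062.40 px.
Left offset = (8043 − 2062.40)/2 = 2990.30 px; top offset = 0.
Upper-right is two-thirds across and one-third down within the crop:
x = 2990.30 + 2 × 2062.40/3 ≈ 4365; y = 0.00 + 1 × 2578.00/3 ≈ 859.

x = 4365 px, y = 859 px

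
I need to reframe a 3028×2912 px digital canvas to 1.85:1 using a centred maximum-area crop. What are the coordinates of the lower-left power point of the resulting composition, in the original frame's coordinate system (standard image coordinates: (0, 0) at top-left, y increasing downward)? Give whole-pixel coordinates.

x = 1009 px, y = 1729 px

3028/2912 < 1.85/1, so the 1.85:1 crop keeps the full width 3028 and trims height to 3028 × 1/1.85 = 1636.76 px.
Top offset = (2912 − 1636.76)/2 = 637.62 px; left offset = 0.
Lower-left is one-third across and two-thirds down within the crop:
x = 0.00 + 1 × 3028.00/3 ≈ 1009; y = 637.62 + 2 × 1636.76/3 ≈ 1729.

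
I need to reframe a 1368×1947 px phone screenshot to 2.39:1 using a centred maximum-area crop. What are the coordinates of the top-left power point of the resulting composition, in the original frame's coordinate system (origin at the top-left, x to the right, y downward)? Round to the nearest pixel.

x = 456 px, y = 878 px

1368/1947 < 2.39/1, so the 2.39:1 crop keeps the full width 1368 and trims height to 1368 × 1/2.39 = 572.38 px.
Top offset = (1947 − 572.38)/2 = 687.31 px; left offset = 0.
Top-left is one-third across and one-third down within the crop:
x = 0.00 + 1 × 1368.00/3 ≈ 456; y = 687.31 + 1 × 572.38/3 ≈ 878.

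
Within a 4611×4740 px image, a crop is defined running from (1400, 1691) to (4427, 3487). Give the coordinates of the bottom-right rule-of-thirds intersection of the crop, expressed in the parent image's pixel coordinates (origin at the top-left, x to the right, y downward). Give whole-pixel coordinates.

Crop width = 4427 − 1400 = 3027 px; one third is 1009.00 px.
Crop height = 3487 − 1691 = 1796 px; one third is 598.67 px.
The bottom-right point is two-thirds across and two-thirds down within the crop:
x = 1400 + 2 × 1009.00 ≈ 3418; y = 1691 + 2 × 598.67 ≈ 2888.

(3418, 2888)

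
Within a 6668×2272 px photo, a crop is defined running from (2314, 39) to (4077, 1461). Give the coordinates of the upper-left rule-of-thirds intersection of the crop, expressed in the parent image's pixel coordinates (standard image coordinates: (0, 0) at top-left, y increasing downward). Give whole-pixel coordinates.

Crop width = 4077 − 2314 = 1763 px; one third is 587.67 px.
Crop height = 1461 − 39 = 1422 px; one third is 474.00 px.
The upper-left point is one-third across and one-third down within the crop:
x = 2314 + 1 × 587.67 ≈ 2902; y = 39 + 1 × 474.00 ≈ 513.

(2902, 513)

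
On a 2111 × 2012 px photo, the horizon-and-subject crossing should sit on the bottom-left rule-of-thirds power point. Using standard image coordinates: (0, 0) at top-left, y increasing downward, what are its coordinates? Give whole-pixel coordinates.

The bottom-left point sits one-third of the way across and two-thirds of the way down.
x = 1 × 2111/3 ≈ 704; y = 2 × 2012/3 ≈ 1341.

(704, 1341)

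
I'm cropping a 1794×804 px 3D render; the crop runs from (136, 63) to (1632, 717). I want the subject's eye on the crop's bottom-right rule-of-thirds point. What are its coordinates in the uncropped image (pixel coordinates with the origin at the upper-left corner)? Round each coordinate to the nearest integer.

Crop width = 1632 − 136 = 1496 px; one third is 498.67 px.
Crop height = 717 − 63 = 654 px; one third is 218.00 px.
The bottom-right point is two-thirds across and two-thirds down within the crop:
x = 136 + 2 × 498.67 ≈ 1133; y = 63 + 2 × 218.00 ≈ 499.

(1133, 499)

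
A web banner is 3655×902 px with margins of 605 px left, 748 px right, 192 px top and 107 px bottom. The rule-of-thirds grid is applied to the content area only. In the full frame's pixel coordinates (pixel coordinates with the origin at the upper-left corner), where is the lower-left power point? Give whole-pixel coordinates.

Content width = 3655 − 605 − 748 = 2302 px; content height = 902 − 192 − 107 = 603 px.
Lower-left is one-third across and two-thirds down within the content area.
x = 605 + 1 × 2302/3 = 605 + 767.33 ≈ 1372
y = 192 + 2 × 603/3 = 192 + 402.00 ≈ 594

(1372, 594)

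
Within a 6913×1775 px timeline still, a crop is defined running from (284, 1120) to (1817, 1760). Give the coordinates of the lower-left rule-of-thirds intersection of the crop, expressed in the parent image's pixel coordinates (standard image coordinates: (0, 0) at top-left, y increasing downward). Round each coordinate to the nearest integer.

Crop width = 1817 − 284 = 1533 px; one third is 511.00 px.
Crop height = 1760 − 1120 = 640 px; one third is 213.33 px.
The lower-left point is one-third across and two-thirds down within the crop:
x = 284 + 1 × 511.00 ≈ 795; y = 1120 + 2 × 213.33 ≈ 1547.

x = 795 px, y = 1547 px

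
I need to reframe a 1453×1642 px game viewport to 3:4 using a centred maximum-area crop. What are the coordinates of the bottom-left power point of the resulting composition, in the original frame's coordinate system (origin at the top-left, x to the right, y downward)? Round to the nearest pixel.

x = 521 px, y = 1095 px

1453/1642 > 3/4, so the 3:4 crop keeps the full height 1642 and trims width to 1642 × 3/4 = 1231.50 px.
Left offset = (1453 − 1231.50)/2 = 110.75 px; top offset = 0.
Bottom-left is one-third across and two-thirds down within the crop:
x = 110.75 + 1 × 1231.50/3 ≈ 521; y = 0.00 + 2 × 1642.00/3 ≈ 1095.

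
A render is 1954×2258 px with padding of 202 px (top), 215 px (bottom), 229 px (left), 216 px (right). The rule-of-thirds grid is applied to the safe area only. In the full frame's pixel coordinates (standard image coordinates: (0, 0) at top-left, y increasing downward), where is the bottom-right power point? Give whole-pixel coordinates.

(1235, 1429)

Content width = 1954 − 229 − 216 = 1509 px; content height = 2258 − 202 − 215 = 1841 px.
Bottom-right is two-thirds across and two-thirds down within the safe area.
x = 229 + 2 × 1509/3 = 229 + 1006.00 ≈ 1235
y = 202 + 2 × 1841/3 = 202 + 1227.33 ≈ 1429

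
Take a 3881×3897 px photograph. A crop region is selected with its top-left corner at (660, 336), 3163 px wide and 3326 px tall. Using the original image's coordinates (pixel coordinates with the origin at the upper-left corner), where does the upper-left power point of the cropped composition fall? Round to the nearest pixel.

One third of the crop width 3163 is 1054.33 px.
One third of the crop height 3326 is 1108.67 px.
The upper-left point is one-third across and one-third down within the crop:
x = 660 + 1 × 1054.33 ≈ 1714; y = 336 + 1 × 1108.67 ≈ 1445.

(1714, 1445)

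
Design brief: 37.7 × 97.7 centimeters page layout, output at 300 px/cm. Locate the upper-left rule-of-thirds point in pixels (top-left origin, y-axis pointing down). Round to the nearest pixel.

In pixels the canvas is 37.7 × 300 = 11310 wide and 97.7 × 300 = 29310 tall.
The upper-left point is one-third across and one-third down:
x = 1 × 11310/3 ≈ 3770; y = 1 × 29310/3 ≈ 9770.

(3770, 9770)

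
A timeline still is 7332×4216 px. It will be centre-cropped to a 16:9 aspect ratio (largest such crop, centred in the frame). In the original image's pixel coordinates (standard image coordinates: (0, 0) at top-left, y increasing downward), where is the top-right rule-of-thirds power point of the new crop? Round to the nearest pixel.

x = 4888 px, y = 1421 px

7332/4216 < 16/9, so the 16:9 crop keeps the full width 7332 and trims height to 7332 × 9/16 = 4124.25 px.
Top offset = (4216 − 4124.25)/2 = 45.88 px; left offset = 0.
Top-right is two-thirds across and one-third down within the crop:
x = 0.00 + 2 × 7332.00/3 ≈ 4888; y = 45.88 + 1 × 4124.25/3 ≈ 1421.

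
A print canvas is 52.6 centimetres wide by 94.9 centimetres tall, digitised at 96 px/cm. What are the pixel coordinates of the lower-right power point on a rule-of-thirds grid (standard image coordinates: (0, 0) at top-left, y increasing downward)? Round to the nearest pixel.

(3366, 6074)

In pixels the canvas is 52.6 × 96 = 5049.6 wide and 94.9 × 96 = 9110.4 tall.
The lower-right point is two-thirds across and two-thirds down:
x = 2 × 5049.6/3 ≈ 3366; y = 2 × 9110.4/3 ≈ 6074.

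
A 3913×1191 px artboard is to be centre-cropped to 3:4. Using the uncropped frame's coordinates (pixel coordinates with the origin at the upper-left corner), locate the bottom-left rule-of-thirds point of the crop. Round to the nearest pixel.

x = 1808 px, y = 794 px

3913/1191 > 3/4, so the 3:4 crop keeps the full height 1191 and trims width to 1191 × 3/4 = 893.25 px.
Left offset = (3913 − 893.25)/2 = 1509.88 px; top offset = 0.
Bottom-left is one-third across and two-thirds down within the crop:
x = 1509.88 + 1 × 893.25/3 ≈ 1808; y = 0.00 + 2 × 1191.00/3 ≈ 794.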